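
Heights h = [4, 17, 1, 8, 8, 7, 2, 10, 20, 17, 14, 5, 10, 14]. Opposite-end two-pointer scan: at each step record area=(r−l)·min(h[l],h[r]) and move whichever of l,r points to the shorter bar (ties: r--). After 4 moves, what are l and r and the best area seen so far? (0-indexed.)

l=1, r=10, best area=168

l=0 r=13: min(4,14)*13=52 best=52 *, l++
l=1 r=13: min(17,14)*12=168 best=168 *, r--
l=1 r=12: min(17,10)*11=110 best=168, r--
l=1 r=11: min(17,5)*10=50 best=168, r--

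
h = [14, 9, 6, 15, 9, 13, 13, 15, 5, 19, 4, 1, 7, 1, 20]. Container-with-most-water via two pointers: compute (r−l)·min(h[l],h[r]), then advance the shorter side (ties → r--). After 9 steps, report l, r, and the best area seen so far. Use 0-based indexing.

l=9, r=14, best area=196

l=0 r=14: min(14,20)*14=196 best=196 *, l++
l=1 r=14: min(9,20)*13=117 best=196, l++
l=2 r=14: min(6,20)*12=72 best=196, l++
l=3 r=14: min(15,20)*11=165 best=196, l++
l=4 r=14: min(9,20)*10=90 best=196, l++
l=5 r=14: min(13,20)*9=117 best=196, l++
l=6 r=14: min(13,20)*8=104 best=196, l++
l=7 r=14: min(15,20)*7=105 best=196, l++
l=8 r=14: min(5,20)*6=30 best=196, l++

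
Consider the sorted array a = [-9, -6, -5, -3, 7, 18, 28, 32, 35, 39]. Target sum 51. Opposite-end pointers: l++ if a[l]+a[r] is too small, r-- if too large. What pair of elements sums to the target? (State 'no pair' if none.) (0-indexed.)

no pair

[0,9] -9+39=30 <51 → l++
[1,9] -6+39=33 <51 → l++
[2,9] -5+39=34 <51 → l++
[3,9] -3+39=36 <51 → l++
[4,9] 7+39=46 <51 → l++
[5,9] 18+39=57 >51 → r--
[5,8] 18+35=53 >51 → r--
[5,7] 18+32=50 <51 → l++
[6,7] 28+32=60 >51 → r--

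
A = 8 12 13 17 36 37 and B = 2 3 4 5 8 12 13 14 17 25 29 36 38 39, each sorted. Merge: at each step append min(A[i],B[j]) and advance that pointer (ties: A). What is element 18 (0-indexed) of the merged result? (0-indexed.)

merged[18] = 38

i=0 j=0: A[i]=8>B[j]=2 take 2, j++
i=0 j=1: A[i]=8>B[j]=3 take 3, j++
i=0 j=2: A[i]=8>B[j]=4 take 4, j++
i=0 j=3: A[i]=8>B[j]=5 take 5, j++
i=0 j=4: A[i]=8<=B[j]=8 take 8, i++
i=1 j=4: A[i]=12>B[j]=8 take 8, j++
i=1 j=5: A[i]=12<=B[j]=12 take 12, i++
i=2 j=5: A[i]=13>B[j]=12 take 12, j++
i=2 j=6: A[i]=13<=B[j]=13 take 13, i++
i=3 j=6: A[i]=17>B[j]=13 take 13, j++
i=3 j=7: A[i]=17>B[j]=14 take 14, j++
i=3 j=8: A[i]=17<=B[j]=17 take 17, i++
i=4 j=8: A[i]=36>B[j]=17 take 17, j++
i=4 j=9: A[i]=36>B[j]=25 take 25, j++
i=4 j=10: A[i]=36>B[j]=29 take 29, j++
i=4 j=11: A[i]=36<=B[j]=36 take 36, i++
i=5 j=11: A[i]=37>B[j]=36 take 36, j++
i=5 j=12: A[i]=37<=B[j]=38 take 37, i++
i=6 j=12: A done, take B[j]=38, j++
i=6 j=13: A done, take B[j]=39, j++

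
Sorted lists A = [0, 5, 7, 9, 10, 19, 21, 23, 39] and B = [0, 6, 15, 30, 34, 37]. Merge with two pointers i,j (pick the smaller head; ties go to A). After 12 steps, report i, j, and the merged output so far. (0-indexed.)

i=8, j=4, merged so far=[0, 0, 5, 6, 7, 9, 10, 15, 19, 21, 23, 30]

i=0 j=0: A[i]=0<=B[j]=0 take 0, i++
i=1 j=0: A[i]=5>B[j]=0 take 0, j++
i=1 j=1: A[i]=5<=B[j]=6 take 5, i++
i=2 j=1: A[i]=7>B[j]=6 take 6, j++
i=2 j=2: A[i]=7<=B[j]=15 take 7, i++
i=3 j=2: A[i]=9<=B[j]=15 take 9, i++
i=4 j=2: A[i]=10<=B[j]=15 take 10, i++
i=5 j=2: A[i]=19>B[j]=15 take 15, j++
i=5 j=3: A[i]=19<=B[j]=30 take 19, i++
i=6 j=3: A[i]=21<=B[j]=30 take 21, i++
i=7 j=3: A[i]=23<=B[j]=30 take 23, i++
i=8 j=3: A[i]=39>B[j]=30 take 30, j++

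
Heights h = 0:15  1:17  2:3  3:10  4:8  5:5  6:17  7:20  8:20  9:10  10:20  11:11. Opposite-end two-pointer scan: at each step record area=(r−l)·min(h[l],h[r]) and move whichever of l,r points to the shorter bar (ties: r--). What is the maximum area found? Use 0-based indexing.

max area = 153

l=0 r=11: min(15,11)*11=121 best=121 *, r--
l=0 r=10: min(15,20)*10=150 best=150 *, l++
l=1 r=10: min(17,20)*9=153 best=153 *, l++
l=2 r=10: min(3,20)*8=24 best=153, l++
l=3 r=10: min(10,20)*7=70 best=153, l++
l=4 r=10: min(8,20)*6=48 best=153, l++
l=5 r=10: min(5,20)*5=25 best=153, l++
l=6 r=10: min(17,20)*4=68 best=153, l++
l=7 r=10: min(20,20)*3=60 best=153, r--
l=7 r=9: min(20,10)*2=20 best=153, r--
l=7 r=8: min(20,20)*1=20 best=153, r--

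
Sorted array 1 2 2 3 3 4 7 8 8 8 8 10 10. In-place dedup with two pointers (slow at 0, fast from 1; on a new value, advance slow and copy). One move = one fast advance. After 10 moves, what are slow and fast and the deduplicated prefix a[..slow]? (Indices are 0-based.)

slow=5, fast=11, prefix=[1, 2, 3, 4, 7, 8]

(s=0,f=1) a[fast]=2≠a[slow]=1 write a[1]=2 → slow++,fast++
(s=1,f=2) a[fast]=2=a[slow] dup → fast++
(s=1,f=3) a[fast]=3≠a[slow]=2 write a[2]=3 → slow++,fast++
(s=2,f=4) a[fast]=3=a[slow] dup → fast++
(s=2,f=5) a[fast]=4≠a[slow]=3 write a[3]=4 → slow++,fast++
(s=3,f=6) a[fast]=7≠a[slow]=4 write a[4]=7 → slow++,fast++
(s=4,f=7) a[fast]=8≠a[slow]=7 write a[5]=8 → slow++,fast++
(s=5,f=8) a[fast]=8=a[slow] dup → fast++
(s=5,f=9) a[fast]=8=a[slow] dup → fast++
(s=5,f=10) a[fast]=8=a[slow] dup → fast++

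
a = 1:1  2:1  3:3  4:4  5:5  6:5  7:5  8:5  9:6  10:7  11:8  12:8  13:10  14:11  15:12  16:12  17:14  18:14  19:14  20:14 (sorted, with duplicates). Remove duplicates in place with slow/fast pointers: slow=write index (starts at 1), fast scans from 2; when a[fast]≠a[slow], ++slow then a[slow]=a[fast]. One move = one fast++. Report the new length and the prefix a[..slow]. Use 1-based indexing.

slow=1 fast=2: a[fast]=1=a[slow] dup, fast++
slow=1 fast=3: a[fast]=3≠a[slow]=1 write a[2]=3, slow++,fast++
slow=2 fast=4: a[fast]=4≠a[slow]=3 write a[3]=4, slow++,fast++
slow=3 fast=5: a[fast]=5≠a[slow]=4 write a[4]=5, slow++,fast++
slow=4 fast=6: a[fast]=5=a[slow] dup, fast++
slow=4 fast=7: a[fast]=5=a[slow] dup, fast++
slow=4 fast=8: a[fast]=5=a[slow] dup, fast++
slow=4 fast=9: a[fast]=6≠a[slow]=5 write a[5]=6, slow++,fast++
slow=5 fast=10: a[fast]=7≠a[slow]=6 write a[6]=7, slow++,fast++
slow=6 fast=11: a[fast]=8≠a[slow]=7 write a[7]=8, slow++,fast++
slow=7 fast=12: a[fast]=8=a[slow] dup, fast++
slow=7 fast=13: a[fast]=10≠a[slow]=8 write a[8]=10, slow++,fast++
slow=8 fast=14: a[fast]=11≠a[slow]=10 write a[9]=11, slow++,fast++
slow=9 fast=15: a[fast]=12≠a[slow]=11 write a[10]=12, slow++,fast++
slow=10 fast=16: a[fast]=12=a[slow] dup, fast++
slow=10 fast=17: a[fast]=14≠a[slow]=12 write a[11]=14, slow++,fast++
slow=11 fast=18: a[fast]=14=a[slow] dup, fast++
slow=11 fast=19: a[fast]=14=a[slow] dup, fast++
slow=11 fast=20: a[fast]=14=a[slow] dup, fast++

length 11; prefix = [1, 3, 4, 5, 6, 7, 8, 10, 11, 12, 14]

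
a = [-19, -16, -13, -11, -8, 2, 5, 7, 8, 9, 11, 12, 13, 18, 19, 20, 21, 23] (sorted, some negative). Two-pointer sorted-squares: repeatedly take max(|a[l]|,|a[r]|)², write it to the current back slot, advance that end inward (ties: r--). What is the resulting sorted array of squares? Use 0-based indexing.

[0,17] |-19|<=|23| out[17]=529 → r--
[0,16] |-19|<=|21| out[16]=441 → r--
[0,15] |-19|<=|20| out[15]=400 → r--
[0,14] |-19|<=|19| out[14]=361 → r--
[0,13] |-19|>|18| out[13]=361 → l++
[1,13] |-16|<=|18| out[12]=324 → r--
[1,12] |-16|>|13| out[11]=256 → l++
[2,12] |-13|<=|13| out[10]=169 → r--
[2,11] |-13|>|12| out[9]=169 → l++
[3,11] |-11|<=|12| out[8]=144 → r--
[3,10] |-11|<=|11| out[7]=121 → r--
[3,9] |-11|>|9| out[6]=121 → l++
[4,9] |-8|<=|9| out[5]=81 → r--
[4,8] |-8|<=|8| out[4]=64 → r--
[4,7] |-8|>|7| out[3]=64 → l++
[5,7] |2|<=|7| out[2]=49 → r--
[5,6] |2|<=|5| out[1]=25 → r--
[5,5] |2|<=|2| out[0]=4 → r--

[4, 25, 49, 64, 64, 81, 121, 121, 144, 169, 169, 256, 324, 361, 361, 400, 441, 529]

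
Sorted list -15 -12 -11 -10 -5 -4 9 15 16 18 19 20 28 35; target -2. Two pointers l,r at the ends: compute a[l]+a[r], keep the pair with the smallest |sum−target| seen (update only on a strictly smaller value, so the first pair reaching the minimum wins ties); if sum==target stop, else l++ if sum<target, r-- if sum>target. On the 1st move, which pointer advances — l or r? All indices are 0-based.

[0,13] -15+35=20 d=22 * → r--

r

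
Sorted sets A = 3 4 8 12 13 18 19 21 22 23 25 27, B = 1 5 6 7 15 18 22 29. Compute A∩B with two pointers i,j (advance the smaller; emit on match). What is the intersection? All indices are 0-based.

intersection = [18, 22]

[i=0,j=0] 3>1 → j++
[i=0,j=1] 3<5 → i++
[i=1,j=1] 4<5 → i++
[i=2,j=1] 8>5 → j++
[i=2,j=2] 8>6 → j++
[i=2,j=3] 8>7 → j++
[i=2,j=4] 8<15 → i++
[i=3,j=4] 12<15 → i++
[i=4,j=4] 13<15 → i++
[i=5,j=4] 18>15 → j++
[i=5,j=5] 18==18 emit → i++,j++
[i=6,j=6] 19<22 → i++
[i=7,j=6] 21<22 → i++
[i=8,j=6] 22==22 emit → i++,j++
[i=9,j=7] 23<29 → i++
[i=10,j=7] 25<29 → i++
[i=11,j=7] 27<29 → i++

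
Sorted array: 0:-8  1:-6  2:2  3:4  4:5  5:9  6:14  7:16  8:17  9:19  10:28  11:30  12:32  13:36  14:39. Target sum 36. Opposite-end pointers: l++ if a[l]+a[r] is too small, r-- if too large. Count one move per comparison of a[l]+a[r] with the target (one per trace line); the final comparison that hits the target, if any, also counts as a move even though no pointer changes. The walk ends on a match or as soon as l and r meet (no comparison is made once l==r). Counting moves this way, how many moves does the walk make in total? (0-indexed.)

6 moves

l=0 r=14: -8+39=31 <36, l++
l=1 r=14: -6+39=33 <36, l++
l=2 r=14: 2+39=41 >36, r--
l=2 r=13: 2+36=38 >36, r--
l=2 r=12: 2+32=34 <36, l++
l=3 r=12: 4+32=36, found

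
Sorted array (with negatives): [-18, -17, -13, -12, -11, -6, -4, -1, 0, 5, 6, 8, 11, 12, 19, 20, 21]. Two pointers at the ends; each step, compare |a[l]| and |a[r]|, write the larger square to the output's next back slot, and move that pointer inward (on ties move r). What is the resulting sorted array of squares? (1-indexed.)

[0, 1, 16, 25, 36, 36, 64, 121, 121, 144, 144, 169, 289, 324, 361, 400, 441]

l=1 r=17: |-18|<=|21| out[17]=441, r--
l=1 r=16: |-18|<=|20| out[16]=400, r--
l=1 r=15: |-18|<=|19| out[15]=361, r--
l=1 r=14: |-18|>|12| out[14]=324, l++
l=2 r=14: |-17|>|12| out[13]=289, l++
l=3 r=14: |-13|>|12| out[12]=169, l++
l=4 r=14: |-12|<=|12| out[11]=144, r--
l=4 r=13: |-12|>|11| out[10]=144, l++
l=5 r=13: |-11|<=|11| out[9]=121, r--
l=5 r=12: |-11|>|8| out[8]=121, l++
l=6 r=12: |-6|<=|8| out[7]=64, r--
l=6 r=11: |-6|<=|6| out[6]=36, r--
l=6 r=10: |-6|>|5| out[5]=36, l++
l=7 r=10: |-4|<=|5| out[4]=25, r--
l=7 r=9: |-4|>|0| out[3]=16, l++
l=8 r=9: |-1|>|0| out[2]=1, l++
l=9 r=9: |0|<=|0| out[1]=0, r--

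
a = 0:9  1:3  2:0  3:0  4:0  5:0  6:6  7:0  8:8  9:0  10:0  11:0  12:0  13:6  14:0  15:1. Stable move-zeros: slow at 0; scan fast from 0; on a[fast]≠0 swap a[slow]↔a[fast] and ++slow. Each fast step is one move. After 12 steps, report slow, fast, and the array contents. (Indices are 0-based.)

slow=4, fast=12, a=[9, 3, 6, 8, 0, 0, 0, 0, 0, 0, 0, 0, 0, 6, 0, 1]

(s=0,f=0) a[fast]=9≠0 swap→a[0]=9 → slow++,fast++
(s=1,f=1) a[fast]=3≠0 swap→a[1]=3 → slow++,fast++
(s=2,f=2) a[fast]=0 → fast++
(s=2,f=3) a[fast]=0 → fast++
(s=2,f=4) a[fast]=0 → fast++
(s=2,f=5) a[fast]=0 → fast++
(s=2,f=6) a[fast]=6≠0 swap→a[2]=6 → slow++,fast++
(s=3,f=7) a[fast]=0 → fast++
(s=3,f=8) a[fast]=8≠0 swap→a[3]=8 → slow++,fast++
(s=4,f=9) a[fast]=0 → fast++
(s=4,f=10) a[fast]=0 → fast++
(s=4,f=11) a[fast]=0 → fast++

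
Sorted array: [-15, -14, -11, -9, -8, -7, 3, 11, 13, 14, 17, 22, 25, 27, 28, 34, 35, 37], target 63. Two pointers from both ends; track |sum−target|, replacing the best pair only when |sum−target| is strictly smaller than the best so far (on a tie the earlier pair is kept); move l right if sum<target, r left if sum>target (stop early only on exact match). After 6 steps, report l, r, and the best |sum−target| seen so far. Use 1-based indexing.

l=1 r=18: -15+37=22 d=41 *, l++
l=2 r=18: -14+37=23 d=40 *, l++
l=3 r=18: -11+37=26 d=37 *, l++
l=4 r=18: -9+37=28 d=35 *, l++
l=5 r=18: -8+37=29 d=34 *, l++
l=6 r=18: -7+37=30 d=33 *, l++

l=7, r=18, best |Δ|=33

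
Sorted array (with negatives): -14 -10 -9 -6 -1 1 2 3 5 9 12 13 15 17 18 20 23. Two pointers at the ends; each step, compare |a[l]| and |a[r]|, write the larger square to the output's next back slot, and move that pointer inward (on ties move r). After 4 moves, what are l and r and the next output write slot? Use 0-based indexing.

l=0 r=16: |-14|<=|23| out[16]=529, r--
l=0 r=15: |-14|<=|20| out[15]=400, r--
l=0 r=14: |-14|<=|18| out[14]=324, r--
l=0 r=13: |-14|<=|17| out[13]=289, r--

l=0, r=12, next write slot=12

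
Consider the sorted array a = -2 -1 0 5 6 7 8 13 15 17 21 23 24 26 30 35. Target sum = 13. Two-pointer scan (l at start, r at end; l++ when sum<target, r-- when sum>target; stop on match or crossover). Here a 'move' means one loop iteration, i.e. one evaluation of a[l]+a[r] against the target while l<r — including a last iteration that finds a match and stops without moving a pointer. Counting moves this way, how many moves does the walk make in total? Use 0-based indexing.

[0,15] -2+35=33 >13 → r--
[0,14] -2+30=28 >13 → r--
[0,13] -2+26=24 >13 → r--
[0,12] -2+24=22 >13 → r--
[0,11] -2+23=21 >13 → r--
[0,10] -2+21=19 >13 → r--
[0,9] -2+17=15 >13 → r--
[0,8] -2+15=13 → found

8 moves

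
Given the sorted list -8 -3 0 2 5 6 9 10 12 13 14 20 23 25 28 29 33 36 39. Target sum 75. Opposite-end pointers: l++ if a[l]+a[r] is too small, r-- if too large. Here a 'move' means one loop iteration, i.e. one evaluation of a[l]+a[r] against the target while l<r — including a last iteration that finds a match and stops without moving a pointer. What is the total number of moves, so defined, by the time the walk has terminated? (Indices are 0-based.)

[0,18] -8+39=31 <75 → l++
[1,18] -3+39=36 <75 → l++
[2,18] 0+39=39 <75 → l++
[3,18] 2+39=41 <75 → l++
[4,18] 5+39=44 <75 → l++
[5,18] 6+39=45 <75 → l++
[6,18] 9+39=48 <75 → l++
[7,18] 10+39=49 <75 → l++
[8,18] 12+39=51 <75 → l++
[9,18] 13+39=52 <75 → l++
[10,18] 14+39=53 <75 → l++
[11,18] 20+39=59 <75 → l++
[12,18] 23+39=62 <75 → l++
[13,18] 25+39=64 <75 → l++
[14,18] 28+39=67 <75 → l++
[15,18] 29+39=68 <75 → l++
[16,18] 33+39=72 <75 → l++
[17,18] 36+39=75 → found

18 moves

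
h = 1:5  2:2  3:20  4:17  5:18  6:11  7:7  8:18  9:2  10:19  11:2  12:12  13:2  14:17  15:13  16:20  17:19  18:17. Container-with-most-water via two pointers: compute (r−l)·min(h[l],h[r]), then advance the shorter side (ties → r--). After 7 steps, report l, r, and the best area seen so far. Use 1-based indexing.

[1,18] min(5,17)*17=85 best=85 * → l++
[2,18] min(2,17)*16=32 best=85 → l++
[3,18] min(20,17)*15=255 best=255 * → r--
[3,17] min(20,19)*14=266 best=266 * → r--
[3,16] min(20,20)*13=260 best=266 → r--
[3,15] min(20,13)*12=156 best=266 → r--
[3,14] min(20,17)*11=187 best=266 → r--

l=3, r=13, best area=266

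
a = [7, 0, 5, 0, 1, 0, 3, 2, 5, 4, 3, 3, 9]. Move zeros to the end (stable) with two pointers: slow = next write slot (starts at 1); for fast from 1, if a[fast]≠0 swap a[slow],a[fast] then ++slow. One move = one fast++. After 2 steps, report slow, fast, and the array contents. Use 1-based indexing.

(s=1,f=1) a[fast]=7≠0 swap→a[1]=7 → slow++,fast++
(s=2,f=2) a[fast]=0 → fast++

slow=2, fast=3, a=[7, 0, 5, 0, 1, 0, 3, 2, 5, 4, 3, 3, 9]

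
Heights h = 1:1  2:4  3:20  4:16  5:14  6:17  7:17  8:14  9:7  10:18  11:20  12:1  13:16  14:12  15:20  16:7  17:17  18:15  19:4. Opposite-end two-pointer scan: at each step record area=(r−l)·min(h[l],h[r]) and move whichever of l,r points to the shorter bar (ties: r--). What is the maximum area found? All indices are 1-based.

[1,19] min(1,4)*18=18 best=18 * → l++
[2,19] min(4,4)*17=68 best=68 * → r--
[2,18] min(4,15)*16=64 best=68 → l++
[3,18] min(20,15)*15=225 best=225 * → r--
[3,17] min(20,17)*14=238 best=238 * → r--
[3,16] min(20,7)*13=91 best=238 → r--
[3,15] min(20,20)*12=240 best=240 * → r--
[3,14] min(20,12)*11=132 best=240 → r--
[3,13] min(20,16)*10=160 best=240 → r--
[3,12] min(20,1)*9=9 best=240 → r--
[3,11] min(20,20)*8=160 best=240 → r--
[3,10] min(20,18)*7=126 best=240 → r--
[3,9] min(20,7)*6=42 best=240 → r--
[3,8] min(20,14)*5=70 best=240 → r--
[3,7] min(20,17)*4=68 best=240 → r--
[3,6] min(20,17)*3=51 best=240 → r--
[3,5] min(20,14)*2=28 best=240 → r--
[3,4] min(20,16)*1=16 best=240 → r--

max area = 240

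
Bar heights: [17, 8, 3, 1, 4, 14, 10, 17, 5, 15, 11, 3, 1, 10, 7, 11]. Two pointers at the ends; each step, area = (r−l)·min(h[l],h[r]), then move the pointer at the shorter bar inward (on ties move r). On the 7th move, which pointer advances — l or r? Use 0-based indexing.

r

l=0 r=15: min(17,11)*15=165 best=165 *, r--
l=0 r=14: min(17,7)*14=98 best=165, r--
l=0 r=13: min(17,10)*13=130 best=165, r--
l=0 r=12: min(17,1)*12=12 best=165, r--
l=0 r=11: min(17,3)*11=33 best=165, r--
l=0 r=10: min(17,11)*10=110 best=165, r--
l=0 r=9: min(17,15)*9=135 best=165, r--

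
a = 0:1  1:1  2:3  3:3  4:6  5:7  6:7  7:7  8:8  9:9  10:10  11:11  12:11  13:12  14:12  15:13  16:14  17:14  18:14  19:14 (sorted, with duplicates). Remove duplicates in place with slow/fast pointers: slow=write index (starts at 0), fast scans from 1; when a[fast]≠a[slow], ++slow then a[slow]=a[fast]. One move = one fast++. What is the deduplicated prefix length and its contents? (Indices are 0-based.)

length 11; prefix = [1, 3, 6, 7, 8, 9, 10, 11, 12, 13, 14]

slow=0 fast=1: a[fast]=1=a[slow] dup, fast++
slow=0 fast=2: a[fast]=3≠a[slow]=1 write a[1]=3, slow++,fast++
slow=1 fast=3: a[fast]=3=a[slow] dup, fast++
slow=1 fast=4: a[fast]=6≠a[slow]=3 write a[2]=6, slow++,fast++
slow=2 fast=5: a[fast]=7≠a[slow]=6 write a[3]=7, slow++,fast++
slow=3 fast=6: a[fast]=7=a[slow] dup, fast++
slow=3 fast=7: a[fast]=7=a[slow] dup, fast++
slow=3 fast=8: a[fast]=8≠a[slow]=7 write a[4]=8, slow++,fast++
slow=4 fast=9: a[fast]=9≠a[slow]=8 write a[5]=9, slow++,fast++
slow=5 fast=10: a[fast]=10≠a[slow]=9 write a[6]=10, slow++,fast++
slow=6 fast=11: a[fast]=11≠a[slow]=10 write a[7]=11, slow++,fast++
slow=7 fast=12: a[fast]=11=a[slow] dup, fast++
slow=7 fast=13: a[fast]=12≠a[slow]=11 write a[8]=12, slow++,fast++
slow=8 fast=14: a[fast]=12=a[slow] dup, fast++
slow=8 fast=15: a[fast]=13≠a[slow]=12 write a[9]=13, slow++,fast++
slow=9 fast=16: a[fast]=14≠a[slow]=13 write a[10]=14, slow++,fast++
slow=10 fast=17: a[fast]=14=a[slow] dup, fast++
slow=10 fast=18: a[fast]=14=a[slow] dup, fast++
slow=10 fast=19: a[fast]=14=a[slow] dup, fast++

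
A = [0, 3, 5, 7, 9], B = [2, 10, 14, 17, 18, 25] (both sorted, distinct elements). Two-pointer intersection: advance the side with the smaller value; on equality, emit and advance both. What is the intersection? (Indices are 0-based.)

intersection = []

[i=0,j=0] 0<2 → i++
[i=1,j=0] 3>2 → j++
[i=1,j=1] 3<10 → i++
[i=2,j=1] 5<10 → i++
[i=3,j=1] 7<10 → i++
[i=4,j=1] 9<10 → i++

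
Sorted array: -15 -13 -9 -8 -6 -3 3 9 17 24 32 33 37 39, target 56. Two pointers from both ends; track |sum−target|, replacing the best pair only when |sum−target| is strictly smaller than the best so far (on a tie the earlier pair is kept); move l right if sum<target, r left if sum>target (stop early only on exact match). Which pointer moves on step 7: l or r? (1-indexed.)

[1,14] -15+39=24 d=32 * → l++
[2,14] -13+39=26 d=30 * → l++
[3,14] -9+39=30 d=26 * → l++
[4,14] -8+39=31 d=25 * → l++
[5,14] -6+39=33 d=23 * → l++
[6,14] -3+39=36 d=20 * → l++
[7,14] 3+39=42 d=14 * → l++

l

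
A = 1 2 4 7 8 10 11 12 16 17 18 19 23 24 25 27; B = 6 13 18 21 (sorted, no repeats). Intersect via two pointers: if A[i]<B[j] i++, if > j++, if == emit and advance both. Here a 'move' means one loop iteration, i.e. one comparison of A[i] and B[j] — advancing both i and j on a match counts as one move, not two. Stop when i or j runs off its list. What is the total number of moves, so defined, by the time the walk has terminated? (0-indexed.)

i=0 j=0: 1<6, i++
i=1 j=0: 2<6, i++
i=2 j=0: 4<6, i++
i=3 j=0: 7>6, j++
i=3 j=1: 7<13, i++
i=4 j=1: 8<13, i++
i=5 j=1: 10<13, i++
i=6 j=1: 11<13, i++
i=7 j=1: 12<13, i++
i=8 j=1: 16>13, j++
i=8 j=2: 16<18, i++
i=9 j=2: 17<18, i++
i=10 j=2: 18==18 emit, i++,j++
i=11 j=3: 19<21, i++
i=12 j=3: 23>21, j++

15 moves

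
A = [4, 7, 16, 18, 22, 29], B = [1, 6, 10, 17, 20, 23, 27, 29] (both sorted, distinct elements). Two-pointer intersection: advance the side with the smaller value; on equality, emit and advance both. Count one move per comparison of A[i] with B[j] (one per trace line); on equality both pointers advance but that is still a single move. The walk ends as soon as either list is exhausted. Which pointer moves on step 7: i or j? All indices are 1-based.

j

[i=1,j=1] 4>1 → j++
[i=1,j=2] 4<6 → i++
[i=2,j=2] 7>6 → j++
[i=2,j=3] 7<10 → i++
[i=3,j=3] 16>10 → j++
[i=3,j=4] 16<17 → i++
[i=4,j=4] 18>17 → j++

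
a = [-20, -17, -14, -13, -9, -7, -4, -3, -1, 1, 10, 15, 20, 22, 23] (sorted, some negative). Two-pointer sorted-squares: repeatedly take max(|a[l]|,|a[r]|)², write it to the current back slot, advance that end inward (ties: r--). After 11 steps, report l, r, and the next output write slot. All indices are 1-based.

[1,15] |-20|<=|23| out[15]=529 → r--
[1,14] |-20|<=|22| out[14]=484 → r--
[1,13] |-20|<=|20| out[13]=400 → r--
[1,12] |-20|>|15| out[12]=400 → l++
[2,12] |-17|>|15| out[11]=289 → l++
[3,12] |-14|<=|15| out[10]=225 → r--
[3,11] |-14|>|10| out[9]=196 → l++
[4,11] |-13|>|10| out[8]=169 → l++
[5,11] |-9|<=|10| out[7]=100 → r--
[5,10] |-9|>|1| out[6]=81 → l++
[6,10] |-7|>|1| out[5]=49 → l++

l=7, r=10, next write slot=4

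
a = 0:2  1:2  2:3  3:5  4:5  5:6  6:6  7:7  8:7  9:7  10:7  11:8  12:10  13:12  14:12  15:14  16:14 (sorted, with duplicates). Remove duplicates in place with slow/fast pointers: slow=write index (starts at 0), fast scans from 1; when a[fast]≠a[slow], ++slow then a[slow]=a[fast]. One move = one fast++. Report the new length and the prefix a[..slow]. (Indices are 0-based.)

length 9; prefix = [2, 3, 5, 6, 7, 8, 10, 12, 14]

(s=0,f=1) a[fast]=2=a[slow] dup → fast++
(s=0,f=2) a[fast]=3≠a[slow]=2 write a[1]=3 → slow++,fast++
(s=1,f=3) a[fast]=5≠a[slow]=3 write a[2]=5 → slow++,fast++
(s=2,f=4) a[fast]=5=a[slow] dup → fast++
(s=2,f=5) a[fast]=6≠a[slow]=5 write a[3]=6 → slow++,fast++
(s=3,f=6) a[fast]=6=a[slow] dup → fast++
(s=3,f=7) a[fast]=7≠a[slow]=6 write a[4]=7 → slow++,fast++
(s=4,f=8) a[fast]=7=a[slow] dup → fast++
(s=4,f=9) a[fast]=7=a[slow] dup → fast++
(s=4,f=10) a[fast]=7=a[slow] dup → fast++
(s=4,f=11) a[fast]=8≠a[slow]=7 write a[5]=8 → slow++,fast++
(s=5,f=12) a[fast]=10≠a[slow]=8 write a[6]=10 → slow++,fast++
(s=6,f=13) a[fast]=12≠a[slow]=10 write a[7]=12 → slow++,fast++
(s=7,f=14) a[fast]=12=a[slow] dup → fast++
(s=7,f=15) a[fast]=14≠a[slow]=12 write a[8]=14 → slow++,fast++
(s=8,f=16) a[fast]=14=a[slow] dup → fast++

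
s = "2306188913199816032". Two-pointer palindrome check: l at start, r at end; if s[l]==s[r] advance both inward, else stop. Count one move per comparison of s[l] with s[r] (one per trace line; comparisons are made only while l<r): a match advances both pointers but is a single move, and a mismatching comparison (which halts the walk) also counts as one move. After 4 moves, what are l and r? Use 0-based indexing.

l=4, r=14

l=0 r=18: '2'=='2', l++,r--
l=1 r=17: '3'=='3', l++,r--
l=2 r=16: '0'=='0', l++,r--
l=3 r=15: '6'=='6', l++,r--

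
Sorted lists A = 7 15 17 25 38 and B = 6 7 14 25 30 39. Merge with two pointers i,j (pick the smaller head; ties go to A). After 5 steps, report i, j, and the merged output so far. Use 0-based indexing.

i=2, j=3, merged so far=[6, 7, 7, 14, 15]

i=0 j=0: A[i]=7>B[j]=6 take 6, j++
i=0 j=1: A[i]=7<=B[j]=7 take 7, i++
i=1 j=1: A[i]=15>B[j]=7 take 7, j++
i=1 j=2: A[i]=15>B[j]=14 take 14, j++
i=1 j=3: A[i]=15<=B[j]=25 take 15, i++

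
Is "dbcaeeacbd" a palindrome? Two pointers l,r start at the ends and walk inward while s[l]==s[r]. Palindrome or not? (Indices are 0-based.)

palindrome

l=0 r=9: 'd'=='d', l++,r--
l=1 r=8: 'b'=='b', l++,r--
l=2 r=7: 'c'=='c', l++,r--
l=3 r=6: 'a'=='a', l++,r--
l=4 r=5: 'e'=='e', l++,r--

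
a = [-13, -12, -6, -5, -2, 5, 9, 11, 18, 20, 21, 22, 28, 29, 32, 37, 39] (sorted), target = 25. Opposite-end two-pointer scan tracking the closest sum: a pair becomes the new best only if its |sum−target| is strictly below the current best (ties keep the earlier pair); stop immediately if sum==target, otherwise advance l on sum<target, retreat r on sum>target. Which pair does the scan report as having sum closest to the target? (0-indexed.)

pair (-12, 37) with sum 25 (|Δ|=0)

[0,16] -13+39=26 d=1 * → r--
[0,15] -13+37=24 d=1 → l++
[1,15] -12+37=25 d=0 * → stop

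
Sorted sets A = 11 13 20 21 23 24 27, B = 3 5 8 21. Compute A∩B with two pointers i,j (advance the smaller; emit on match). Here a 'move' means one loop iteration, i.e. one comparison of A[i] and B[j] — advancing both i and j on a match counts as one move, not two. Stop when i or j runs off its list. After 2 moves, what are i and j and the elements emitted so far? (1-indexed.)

i=1, j=3, emitted=[]

[i=1,j=1] 11>3 → j++
[i=1,j=2] 11>5 → j++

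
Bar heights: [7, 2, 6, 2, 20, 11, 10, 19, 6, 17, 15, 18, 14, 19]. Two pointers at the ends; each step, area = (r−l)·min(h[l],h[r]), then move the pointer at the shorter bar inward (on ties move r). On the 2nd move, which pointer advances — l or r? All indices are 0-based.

l=0 r=13: min(7,19)*13=91 best=91 *, l++
l=1 r=13: min(2,19)*12=24 best=91, l++

l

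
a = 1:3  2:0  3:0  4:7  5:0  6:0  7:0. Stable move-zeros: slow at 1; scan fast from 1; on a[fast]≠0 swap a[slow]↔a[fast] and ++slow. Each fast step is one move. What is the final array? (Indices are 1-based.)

[3, 7, 0, 0, 0, 0, 0]

slow=1 fast=1: a[fast]=3≠0 swap→a[1]=3, slow++,fast++
slow=2 fast=2: a[fast]=0, fast++
slow=2 fast=3: a[fast]=0, fast++
slow=2 fast=4: a[fast]=7≠0 swap→a[2]=7, slow++,fast++
slow=3 fast=5: a[fast]=0, fast++
slow=3 fast=6: a[fast]=0, fast++
slow=3 fast=7: a[fast]=0, fast++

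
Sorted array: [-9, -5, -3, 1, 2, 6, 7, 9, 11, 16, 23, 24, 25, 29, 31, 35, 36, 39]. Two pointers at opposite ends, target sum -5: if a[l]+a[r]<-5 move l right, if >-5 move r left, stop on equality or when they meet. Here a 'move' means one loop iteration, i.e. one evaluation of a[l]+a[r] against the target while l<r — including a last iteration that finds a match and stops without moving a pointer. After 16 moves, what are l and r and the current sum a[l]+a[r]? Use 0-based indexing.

l=1, r=2, sum=-8

l=0 r=17: -9+39=30 >-5, r--
l=0 r=16: -9+36=27 >-5, r--
l=0 r=15: -9+35=26 >-5, r--
l=0 r=14: -9+31=22 >-5, r--
l=0 r=13: -9+29=20 >-5, r--
l=0 r=12: -9+25=16 >-5, r--
l=0 r=11: -9+24=15 >-5, r--
l=0 r=10: -9+23=14 >-5, r--
l=0 r=9: -9+16=7 >-5, r--
l=0 r=8: -9+11=2 >-5, r--
l=0 r=7: -9+9=0 >-5, r--
l=0 r=6: -9+7=-2 >-5, r--
l=0 r=5: -9+6=-3 >-5, r--
l=0 r=4: -9+2=-7 <-5, l++
l=1 r=4: -5+2=-3 >-5, r--
l=1 r=3: -5+1=-4 >-5, r--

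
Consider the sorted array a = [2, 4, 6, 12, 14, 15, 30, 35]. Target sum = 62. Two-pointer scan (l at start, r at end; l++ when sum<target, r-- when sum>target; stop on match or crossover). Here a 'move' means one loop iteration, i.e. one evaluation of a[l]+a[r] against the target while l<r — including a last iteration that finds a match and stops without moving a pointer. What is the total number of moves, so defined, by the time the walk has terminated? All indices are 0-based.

[0,7] 2+35=37 <62 → l++
[1,7] 4+35=39 <62 → l++
[2,7] 6+35=41 <62 → l++
[3,7] 12+35=47 <62 → l++
[4,7] 14+35=49 <62 → l++
[5,7] 15+35=50 <62 → l++
[6,7] 30+35=65 >62 → r--

7 moves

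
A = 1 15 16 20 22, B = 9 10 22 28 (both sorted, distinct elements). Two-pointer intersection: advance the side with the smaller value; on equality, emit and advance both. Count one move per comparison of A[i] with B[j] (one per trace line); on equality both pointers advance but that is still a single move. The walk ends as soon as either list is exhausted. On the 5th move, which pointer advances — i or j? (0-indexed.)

i

[i=0,j=0] 1<9 → i++
[i=1,j=0] 15>9 → j++
[i=1,j=1] 15>10 → j++
[i=1,j=2] 15<22 → i++
[i=2,j=2] 16<22 → i++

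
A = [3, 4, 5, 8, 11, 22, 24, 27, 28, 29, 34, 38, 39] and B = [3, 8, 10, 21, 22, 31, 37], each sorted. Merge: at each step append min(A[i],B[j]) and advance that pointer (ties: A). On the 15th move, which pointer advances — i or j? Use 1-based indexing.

i=1 j=1: A[i]=3<=B[j]=3 take 3, i++
i=2 j=1: A[i]=4>B[j]=3 take 3, j++
i=2 j=2: A[i]=4<=B[j]=8 take 4, i++
i=3 j=2: A[i]=5<=B[j]=8 take 5, i++
i=4 j=2: A[i]=8<=B[j]=8 take 8, i++
i=5 j=2: A[i]=11>B[j]=8 take 8, j++
i=5 j=3: A[i]=11>B[j]=10 take 10, j++
i=5 j=4: A[i]=11<=B[j]=21 take 11, i++
i=6 j=4: A[i]=22>B[j]=21 take 21, j++
i=6 j=5: A[i]=22<=B[j]=22 take 22, i++
i=7 j=5: A[i]=24>B[j]=22 take 22, j++
i=7 j=6: A[i]=24<=B[j]=31 take 24, i++
i=8 j=6: A[i]=27<=B[j]=31 take 27, i++
i=9 j=6: A[i]=28<=B[j]=31 take 28, i++
i=10 j=6: A[i]=29<=B[j]=31 take 29, i++

i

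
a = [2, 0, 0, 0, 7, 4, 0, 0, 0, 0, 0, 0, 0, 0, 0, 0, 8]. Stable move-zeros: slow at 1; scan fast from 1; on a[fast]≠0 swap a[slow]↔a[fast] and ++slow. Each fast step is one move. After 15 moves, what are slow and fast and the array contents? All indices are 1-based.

slow=4, fast=16, a=[2, 7, 4, 0, 0, 0, 0, 0, 0, 0, 0, 0, 0, 0, 0, 0, 8]

(s=1,f=1) a[fast]=2≠0 swap→a[1]=2 → slow++,fast++
(s=2,f=2) a[fast]=0 → fast++
(s=2,f=3) a[fast]=0 → fast++
(s=2,f=4) a[fast]=0 → fast++
(s=2,f=5) a[fast]=7≠0 swap→a[2]=7 → slow++,fast++
(s=3,f=6) a[fast]=4≠0 swap→a[3]=4 → slow++,fast++
(s=4,f=7) a[fast]=0 → fast++
(s=4,f=8) a[fast]=0 → fast++
(s=4,f=9) a[fast]=0 → fast++
(s=4,f=10) a[fast]=0 → fast++
(s=4,f=11) a[fast]=0 → fast++
(s=4,f=12) a[fast]=0 → fast++
(s=4,f=13) a[fast]=0 → fast++
(s=4,f=14) a[fast]=0 → fast++
(s=4,f=15) a[fast]=0 → fast++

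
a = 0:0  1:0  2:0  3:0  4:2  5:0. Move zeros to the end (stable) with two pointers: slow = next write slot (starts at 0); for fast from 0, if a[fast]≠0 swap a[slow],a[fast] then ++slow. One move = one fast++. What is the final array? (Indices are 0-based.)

slow=0 fast=0: a[fast]=0, fast++
slow=0 fast=1: a[fast]=0, fast++
slow=0 fast=2: a[fast]=0, fast++
slow=0 fast=3: a[fast]=0, fast++
slow=0 fast=4: a[fast]=2≠0 swap→a[0]=2, slow++,fast++
slow=1 fast=5: a[fast]=0, fast++

[2, 0, 0, 0, 0, 0]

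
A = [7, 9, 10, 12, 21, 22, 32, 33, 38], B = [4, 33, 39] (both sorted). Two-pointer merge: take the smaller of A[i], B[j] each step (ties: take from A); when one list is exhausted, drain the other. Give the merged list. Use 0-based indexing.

i=0 j=0: A[i]=7>B[j]=4 take 4, j++
i=0 j=1: A[i]=7<=B[j]=33 take 7, i++
i=1 j=1: A[i]=9<=B[j]=33 take 9, i++
i=2 j=1: A[i]=10<=B[j]=33 take 10, i++
i=3 j=1: A[i]=12<=B[j]=33 take 12, i++
i=4 j=1: A[i]=21<=B[j]=33 take 21, i++
i=5 j=1: A[i]=22<=B[j]=33 take 22, i++
i=6 j=1: A[i]=32<=B[j]=33 take 32, i++
i=7 j=1: A[i]=33<=B[j]=33 take 33, i++
i=8 j=1: A[i]=38>B[j]=33 take 33, j++
i=8 j=2: A[i]=38<=B[j]=39 take 38, i++
i=9 j=2: A done, take B[j]=39, j++

[4, 7, 9, 10, 12, 21, 22, 32, 33, 33, 38, 39]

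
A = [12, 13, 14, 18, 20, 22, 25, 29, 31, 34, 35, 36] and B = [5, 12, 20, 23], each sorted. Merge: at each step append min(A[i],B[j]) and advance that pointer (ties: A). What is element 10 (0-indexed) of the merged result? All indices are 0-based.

merged[10] = 25

[i=0,j=0] A[i]=12>B[j]=5 take 5 → j++
[i=0,j=1] A[i]=12<=B[j]=12 take 12 → i++
[i=1,j=1] A[i]=13>B[j]=12 take 12 → j++
[i=1,j=2] A[i]=13<=B[j]=20 take 13 → i++
[i=2,j=2] A[i]=14<=B[j]=20 take 14 → i++
[i=3,j=2] A[i]=18<=B[j]=20 take 18 → i++
[i=4,j=2] A[i]=20<=B[j]=20 take 20 → i++
[i=5,j=2] A[i]=22>B[j]=20 take 20 → j++
[i=5,j=3] A[i]=22<=B[j]=23 take 22 → i++
[i=6,j=3] A[i]=25>B[j]=23 take 23 → j++
[i=6,j=4] B done, take A[i]=25 → i++
[i=7,j=4] B done, take A[i]=29 → i++
[i=8,j=4] B done, take A[i]=31 → i++
[i=9,j=4] B done, take A[i]=34 → i++
[i=10,j=4] B done, take A[i]=35 → i++
[i=11,j=4] B done, take A[i]=36 → i++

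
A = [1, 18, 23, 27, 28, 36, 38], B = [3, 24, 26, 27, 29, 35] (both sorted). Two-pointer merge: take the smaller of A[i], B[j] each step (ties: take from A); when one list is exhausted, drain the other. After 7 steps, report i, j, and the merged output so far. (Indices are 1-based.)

i=1 j=1: A[i]=1<=B[j]=3 take 1, i++
i=2 j=1: A[i]=18>B[j]=3 take 3, j++
i=2 j=2: A[i]=18<=B[j]=24 take 18, i++
i=3 j=2: A[i]=23<=B[j]=24 take 23, i++
i=4 j=2: A[i]=27>B[j]=24 take 24, j++
i=4 j=3: A[i]=27>B[j]=26 take 26, j++
i=4 j=4: A[i]=27<=B[j]=27 take 27, i++

i=5, j=4, merged so far=[1, 3, 18, 23, 24, 26, 27]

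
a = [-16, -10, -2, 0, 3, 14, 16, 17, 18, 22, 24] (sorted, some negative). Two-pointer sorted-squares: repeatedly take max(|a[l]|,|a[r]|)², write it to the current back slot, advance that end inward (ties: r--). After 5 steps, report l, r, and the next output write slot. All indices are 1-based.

l=1, r=6, next write slot=6

[1,11] |-16|<=|24| out[11]=576 → r--
[1,10] |-16|<=|22| out[10]=484 → r--
[1,9] |-16|<=|18| out[9]=324 → r--
[1,8] |-16|<=|17| out[8]=289 → r--
[1,7] |-16|<=|16| out[7]=256 → r--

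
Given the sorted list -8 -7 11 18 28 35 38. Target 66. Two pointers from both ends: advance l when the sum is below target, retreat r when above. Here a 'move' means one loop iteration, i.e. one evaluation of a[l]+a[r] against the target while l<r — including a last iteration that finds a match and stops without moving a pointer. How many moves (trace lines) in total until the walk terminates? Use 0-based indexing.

5 moves

l=0 r=6: -8+38=30 <66, l++
l=1 r=6: -7+38=31 <66, l++
l=2 r=6: 11+38=49 <66, l++
l=3 r=6: 18+38=56 <66, l++
l=4 r=6: 28+38=66, found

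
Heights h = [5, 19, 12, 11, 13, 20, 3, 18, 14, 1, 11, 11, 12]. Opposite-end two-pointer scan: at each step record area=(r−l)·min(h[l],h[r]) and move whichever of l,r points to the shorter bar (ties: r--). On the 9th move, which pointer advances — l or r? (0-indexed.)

l

l=0 r=12: min(5,12)*12=60 best=60 *, l++
l=1 r=12: min(19,12)*11=132 best=132 *, r--
l=1 r=11: min(19,11)*10=110 best=132, r--
l=1 r=10: min(19,11)*9=99 best=132, r--
l=1 r=9: min(19,1)*8=8 best=132, r--
l=1 r=8: min(19,14)*7=98 best=132, r--
l=1 r=7: min(19,18)*6=108 best=132, r--
l=1 r=6: min(19,3)*5=15 best=132, r--
l=1 r=5: min(19,20)*4=76 best=132, l++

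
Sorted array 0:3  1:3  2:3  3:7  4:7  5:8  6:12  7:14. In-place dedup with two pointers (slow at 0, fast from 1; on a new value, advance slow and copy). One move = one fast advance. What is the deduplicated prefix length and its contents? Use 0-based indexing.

(s=0,f=1) a[fast]=3=a[slow] dup → fast++
(s=0,f=2) a[fast]=3=a[slow] dup → fast++
(s=0,f=3) a[fast]=7≠a[slow]=3 write a[1]=7 → slow++,fast++
(s=1,f=4) a[fast]=7=a[slow] dup → fast++
(s=1,f=5) a[fast]=8≠a[slow]=7 write a[2]=8 → slow++,fast++
(s=2,f=6) a[fast]=12≠a[slow]=8 write a[3]=12 → slow++,fast++
(s=3,f=7) a[fast]=14≠a[slow]=12 write a[4]=14 → slow++,fast++

length 5; prefix = [3, 7, 8, 12, 14]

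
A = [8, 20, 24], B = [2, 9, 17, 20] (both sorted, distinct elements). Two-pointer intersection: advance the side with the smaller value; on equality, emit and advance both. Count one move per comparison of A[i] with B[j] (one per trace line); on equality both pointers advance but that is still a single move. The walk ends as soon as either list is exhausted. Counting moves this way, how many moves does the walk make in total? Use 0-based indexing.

5 moves

[i=0,j=0] 8>2 → j++
[i=0,j=1] 8<9 → i++
[i=1,j=1] 20>9 → j++
[i=1,j=2] 20>17 → j++
[i=1,j=3] 20==20 emit → i++,j++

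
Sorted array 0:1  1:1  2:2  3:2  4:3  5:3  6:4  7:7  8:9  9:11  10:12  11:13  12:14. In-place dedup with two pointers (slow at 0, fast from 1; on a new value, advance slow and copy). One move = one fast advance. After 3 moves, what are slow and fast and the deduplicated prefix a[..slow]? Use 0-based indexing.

slow=1, fast=4, prefix=[1, 2]

(s=0,f=1) a[fast]=1=a[slow] dup → fast++
(s=0,f=2) a[fast]=2≠a[slow]=1 write a[1]=2 → slow++,fast++
(s=1,f=3) a[fast]=2=a[slow] dup → fast++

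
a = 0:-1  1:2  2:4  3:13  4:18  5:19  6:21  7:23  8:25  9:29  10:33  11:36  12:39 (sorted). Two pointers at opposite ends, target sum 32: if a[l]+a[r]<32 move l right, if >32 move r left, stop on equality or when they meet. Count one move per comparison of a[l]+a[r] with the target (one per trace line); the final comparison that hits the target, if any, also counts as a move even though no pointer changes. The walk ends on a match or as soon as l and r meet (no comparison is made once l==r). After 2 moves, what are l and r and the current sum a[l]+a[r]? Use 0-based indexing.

[0,12] -1+39=38 >32 → r--
[0,11] -1+36=35 >32 → r--

l=0, r=10, sum=32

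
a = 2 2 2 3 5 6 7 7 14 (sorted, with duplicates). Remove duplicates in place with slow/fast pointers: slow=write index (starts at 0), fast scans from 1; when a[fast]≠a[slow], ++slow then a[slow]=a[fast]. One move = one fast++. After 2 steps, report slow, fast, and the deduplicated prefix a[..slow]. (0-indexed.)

slow=0 fast=1: a[fast]=2=a[slow] dup, fast++
slow=0 fast=2: a[fast]=2=a[slow] dup, fast++

slow=0, fast=3, prefix=[2]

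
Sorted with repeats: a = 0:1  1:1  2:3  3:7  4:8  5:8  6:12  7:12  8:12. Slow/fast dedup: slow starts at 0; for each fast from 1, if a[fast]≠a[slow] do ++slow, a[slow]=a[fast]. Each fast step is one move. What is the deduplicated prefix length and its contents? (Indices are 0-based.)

(s=0,f=1) a[fast]=1=a[slow] dup → fast++
(s=0,f=2) a[fast]=3≠a[slow]=1 write a[1]=3 → slow++,fast++
(s=1,f=3) a[fast]=7≠a[slow]=3 write a[2]=7 → slow++,fast++
(s=2,f=4) a[fast]=8≠a[slow]=7 write a[3]=8 → slow++,fast++
(s=3,f=5) a[fast]=8=a[slow] dup → fast++
(s=3,f=6) a[fast]=12≠a[slow]=8 write a[4]=12 → slow++,fast++
(s=4,f=7) a[fast]=12=a[slow] dup → fast++
(s=4,f=8) a[fast]=12=a[slow] dup → fast++

length 5; prefix = [1, 3, 7, 8, 12]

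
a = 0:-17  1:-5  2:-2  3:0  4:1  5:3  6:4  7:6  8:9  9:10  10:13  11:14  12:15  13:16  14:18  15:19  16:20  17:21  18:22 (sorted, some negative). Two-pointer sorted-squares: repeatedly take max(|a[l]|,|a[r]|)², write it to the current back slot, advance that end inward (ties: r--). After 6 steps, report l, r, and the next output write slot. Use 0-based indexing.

[0,18] |-17|<=|22| out[18]=484 → r--
[0,17] |-17|<=|21| out[17]=441 → r--
[0,16] |-17|<=|20| out[16]=400 → r--
[0,15] |-17|<=|19| out[15]=361 → r--
[0,14] |-17|<=|18| out[14]=324 → r--
[0,13] |-17|>|16| out[13]=289 → l++

l=1, r=13, next write slot=12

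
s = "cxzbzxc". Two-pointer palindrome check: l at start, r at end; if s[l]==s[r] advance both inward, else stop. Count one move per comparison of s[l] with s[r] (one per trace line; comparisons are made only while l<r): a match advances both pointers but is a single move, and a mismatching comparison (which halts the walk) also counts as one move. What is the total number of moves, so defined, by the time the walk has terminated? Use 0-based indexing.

l=0 r=6: 'c'=='c', l++,r--
l=1 r=5: 'x'=='x', l++,r--
l=2 r=4: 'z'=='z', l++,r--

3 moves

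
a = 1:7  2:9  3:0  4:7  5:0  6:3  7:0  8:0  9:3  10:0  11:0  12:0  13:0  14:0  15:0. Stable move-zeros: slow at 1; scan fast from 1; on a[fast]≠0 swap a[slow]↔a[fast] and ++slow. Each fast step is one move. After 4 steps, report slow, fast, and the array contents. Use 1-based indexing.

(s=1,f=1) a[fast]=7≠0 swap→a[1]=7 → slow++,fast++
(s=2,f=2) a[fast]=9≠0 swap→a[2]=9 → slow++,fast++
(s=3,f=3) a[fast]=0 → fast++
(s=3,f=4) a[fast]=7≠0 swap→a[3]=7 → slow++,fast++

slow=4, fast=5, a=[7, 9, 7, 0, 0, 3, 0, 0, 3, 0, 0, 0, 0, 0, 0]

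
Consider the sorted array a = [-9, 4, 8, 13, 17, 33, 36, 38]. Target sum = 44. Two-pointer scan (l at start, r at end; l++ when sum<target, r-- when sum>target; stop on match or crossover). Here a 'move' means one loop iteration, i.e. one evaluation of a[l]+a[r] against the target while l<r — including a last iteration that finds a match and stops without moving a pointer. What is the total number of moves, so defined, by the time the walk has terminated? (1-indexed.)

l=1 r=8: -9+38=29 <44, l++
l=2 r=8: 4+38=42 <44, l++
l=3 r=8: 8+38=46 >44, r--
l=3 r=7: 8+36=44, found

4 moves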